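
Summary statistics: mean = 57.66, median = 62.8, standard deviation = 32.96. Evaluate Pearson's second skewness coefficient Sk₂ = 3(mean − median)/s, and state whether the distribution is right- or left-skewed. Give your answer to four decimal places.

-0.4678, left-skewed

Sk₂ = 3(57.66 − 62.8) / 32.96 = 3 × -5.1400 / 32.96
    = -15.4200 / 32.96 ≈ -0.4678
Sk₂ < 0 ⇒ mean < median ⇒ left-skewed (negative skew).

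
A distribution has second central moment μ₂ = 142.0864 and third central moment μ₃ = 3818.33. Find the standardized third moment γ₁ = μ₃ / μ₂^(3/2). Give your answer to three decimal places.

σ = √μ₂ = √142.0864 = 11.92000
σ³ = μ₂^(3/2) = 1693.66989
γ₁ = μ₃/σ³ = 3818.33 / 1693.66989 ≈ 2.254

2.254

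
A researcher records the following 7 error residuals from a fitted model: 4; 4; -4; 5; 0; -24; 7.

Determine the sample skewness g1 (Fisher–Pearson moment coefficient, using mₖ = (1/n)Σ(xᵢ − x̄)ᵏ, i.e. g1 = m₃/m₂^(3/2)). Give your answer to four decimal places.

x̄ = (4 + 4 - 4 + 5 + 0 - 24 + 7) / 7 = -1.1429
deviations (xᵢ − x̄): 5.1429, 5.1429, -2.8571, 6.1429, 1.1429, -22.8571, 8.1429
Σ(xᵢ − x̄)² = 688.8571 ⇒ m₂ = 688.8571/7 = 98.40816
Σ(xᵢ − x̄)³ = -10919.7551 ⇒ m₃ = -10919.7551/7 = -1559.96501
m₂^(3/2) = 98.40816^(1.5) = 976.21773
g1 = m₃ / m₂^(3/2) = -1559.96501 / 976.21773 ≈ -1.5980

-1.5980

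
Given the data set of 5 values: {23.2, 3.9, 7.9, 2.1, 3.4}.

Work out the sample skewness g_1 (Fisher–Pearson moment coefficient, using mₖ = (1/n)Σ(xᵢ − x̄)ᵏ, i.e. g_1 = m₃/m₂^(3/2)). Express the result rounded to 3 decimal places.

1.288

x̄ = (23.2 + 3.9 + 7.9 + 2.1 + 3.4) / 5 = 8.1000
deviations (xᵢ − x̄): 15.1000, -4.2000, -0.2000, -6.0000, -4.7000
Σ(xᵢ − x̄)² = 303.7800 ⇒ m₂ = 303.7800/5 = 60.75600
Σ(xᵢ − x̄)³ = 3049.0320 ⇒ m₃ = 3049.0320/5 = 609.80640
m₂^(3/2) = 60.75600^(1.5) = 473.56954
g_1 = m₃ / m₂^(3/2) = 609.80640 / 473.56954 ≈ 1.288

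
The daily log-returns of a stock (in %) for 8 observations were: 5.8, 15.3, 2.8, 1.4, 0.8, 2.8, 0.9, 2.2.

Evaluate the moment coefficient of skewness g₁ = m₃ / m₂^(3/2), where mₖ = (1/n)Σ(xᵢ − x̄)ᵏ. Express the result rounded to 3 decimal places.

x̄ = (5.8 + 15.3 + 2.8 + 1.4 + 0.8 + 2.8 + 0.9 + 2.2) / 8 = 4.0000
deviations (xᵢ − x̄): 1.8000, 11.3000, -1.2000, -2.6000, -3.2000, -1.2000, -3.1000, -1.8000
Σ(xᵢ − x̄)² = 163.6600 ⇒ m₂ = 163.6600/8 = 20.45750
Σ(xᵢ − x̄)³ = 1359.3060 ⇒ m₃ = 1359.3060/8 = 169.91325
m₂^(3/2) = 20.45750^(1.5) = 92.52921
g₁ = m₃ / m₂^(3/2) = 169.91325 / 92.52921 ≈ 1.836

1.836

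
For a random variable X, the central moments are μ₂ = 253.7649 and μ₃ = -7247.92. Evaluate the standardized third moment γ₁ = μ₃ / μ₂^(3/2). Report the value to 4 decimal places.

σ = √μ₂ = √253.7649 = 15.93000
σ³ = μ₂^(3/2) = 4042.47486
γ₁ = μ₃/σ³ = -7247.92 / 4042.47486 ≈ -1.7929

-1.7929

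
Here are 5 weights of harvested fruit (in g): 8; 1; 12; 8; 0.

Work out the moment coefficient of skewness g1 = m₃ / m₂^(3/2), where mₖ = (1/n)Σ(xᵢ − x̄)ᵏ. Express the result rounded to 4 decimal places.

x̄ = (8 + 1 + 12 + 8 + 0) / 5 = 5.8000
deviations (xᵢ − x̄): 2.2000, -4.8000, 6.2000, 2.2000, -5.8000
Σ(xᵢ − x̄)² = 104.8000 ⇒ m₂ = 104.8000/5 = 20.96000
Σ(xᵢ − x̄)³ = -46.0800 ⇒ m₃ = -46.0800/5 = -9.21600
m₂^(3/2) = 20.96000^(1.5) = 95.95927
g1 = m₃ / m₂^(3/2) = -9.21600 / 95.95927 ≈ -0.0960

-0.0960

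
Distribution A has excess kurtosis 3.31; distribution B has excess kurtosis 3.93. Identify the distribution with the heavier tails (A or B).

Higher excess kurtosis ⇒ heavier tails relative to the normal distribution.
3.31 vs 3.93: the larger is 3.93, so B has heavier tails.

B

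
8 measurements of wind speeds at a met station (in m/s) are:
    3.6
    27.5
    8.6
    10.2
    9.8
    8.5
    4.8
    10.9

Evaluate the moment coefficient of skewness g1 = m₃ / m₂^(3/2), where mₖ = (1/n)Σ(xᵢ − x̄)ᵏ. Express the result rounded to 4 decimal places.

x̄ = (3.6 + 27.5 + 8.6 + 10.2 + 9.8 + 8.5 + 4.8 + 10.9) / 8 = 10.4875
deviations (xᵢ − x̄): -6.8875, 17.0125, -1.8875, -0.2875, -0.6875, -1.9875, -5.6875, 0.4125
Σ(xᵢ − x̄)² = 377.4488 ⇒ m₂ = 377.4488/8 = 47.18109
Σ(xᵢ − x̄)³ = 4398.2873 ⇒ m₃ = 4398.2873/8 = 549.78592
m₂^(3/2) = 47.18109^(1.5) = 324.07983
g1 = m₃ / m₂^(3/2) = 549.78592 / 324.07983 ≈ 1.6965

1.6965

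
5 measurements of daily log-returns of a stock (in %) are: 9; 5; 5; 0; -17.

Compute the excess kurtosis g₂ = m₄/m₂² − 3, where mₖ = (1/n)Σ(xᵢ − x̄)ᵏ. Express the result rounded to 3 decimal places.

x̄ = 0.4000
Σ(xᵢ − x̄)² = 419.2000 ⇒ m₂ = 83.84000
Σ(xᵢ − x̄)⁴ = 98029.2160 ⇒ m₄ = 19605.84320
m₂² = 7029.14560
g₂ = m₄/m₂² − 3 = 2.78922 − 3 ≈ -0.211

-0.211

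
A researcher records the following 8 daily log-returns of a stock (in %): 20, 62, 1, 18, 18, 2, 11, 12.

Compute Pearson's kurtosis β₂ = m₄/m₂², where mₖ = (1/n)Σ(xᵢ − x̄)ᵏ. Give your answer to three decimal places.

x̄ = 18.0000
Σ(xᵢ − x̄)² = 2570.0000 ⇒ m₂ = 321.25000
Σ(xᵢ − x̄)⁴ = 3900866.0000 ⇒ m₄ = 487608.25000
m₂² = 103201.56250
β₂ = m₄/m₂² = 487608.25000 / 103201.56250 ≈ 4.725

4.725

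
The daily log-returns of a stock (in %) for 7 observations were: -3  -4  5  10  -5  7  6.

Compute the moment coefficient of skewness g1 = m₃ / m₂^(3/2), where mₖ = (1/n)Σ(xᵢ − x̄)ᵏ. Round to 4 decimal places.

x̄ = (-3 - 4 + 5 + 10 - 5 + 7 + 6) / 7 = 2.2857
deviations (xᵢ − x̄): -5.2857, -6.2857, 2.7143, 7.7143, -7.2857, 4.7143, 3.7143
Σ(xᵢ − x̄)² = 223.4286 ⇒ m₂ = 223.4286/7 = 31.91837
Σ(xᵢ − x̄)³ = -147.6735 ⇒ m₃ = -147.6735/7 = -21.09621
m₂^(3/2) = 31.91837^(1.5) = 180.32710
g1 = m₃ / m₂^(3/2) = -21.09621 / 180.32710 ≈ -0.1170

-0.1170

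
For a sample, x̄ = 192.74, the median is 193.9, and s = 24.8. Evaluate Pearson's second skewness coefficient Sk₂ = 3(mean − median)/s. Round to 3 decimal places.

Sk₂ = 3(192.74 − 193.9) / 24.8 = 3 × -1.1600 / 24.8
    = -3.4800 / 24.8 ≈ -0.140

-0.140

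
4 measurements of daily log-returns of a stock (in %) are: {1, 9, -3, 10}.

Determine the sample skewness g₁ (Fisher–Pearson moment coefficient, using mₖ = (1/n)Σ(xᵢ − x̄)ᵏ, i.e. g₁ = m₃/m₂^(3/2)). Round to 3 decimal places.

-0.183

x̄ = (1 + 9 - 3 + 10) / 4 = 4.2500
deviations (xᵢ − x̄): -3.2500, 4.7500, -7.2500, 5.7500
Σ(xᵢ − x̄)² = 118.7500 ⇒ m₂ = 118.7500/4 = 29.68750
Σ(xᵢ − x̄)³ = -118.1250 ⇒ m₃ = -118.1250/4 = -29.53125
m₂^(3/2) = 29.68750^(1.5) = 161.75602
g₁ = m₃ / m₂^(3/2) = -29.53125 / 161.75602 ≈ -0.183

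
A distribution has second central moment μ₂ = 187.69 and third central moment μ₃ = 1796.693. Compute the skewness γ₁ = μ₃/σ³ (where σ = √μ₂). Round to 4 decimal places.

σ = √μ₂ = √187.69 = 13.70000
σ³ = μ₂^(3/2) = 2571.35300
γ₁ = μ₃/σ³ = 1796.693 / 2571.35300 ≈ 0.6987

0.6987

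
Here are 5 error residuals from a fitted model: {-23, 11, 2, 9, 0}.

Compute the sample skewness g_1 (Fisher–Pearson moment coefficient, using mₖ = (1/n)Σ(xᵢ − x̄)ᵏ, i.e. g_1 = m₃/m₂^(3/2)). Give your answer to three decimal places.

-1.084

x̄ = (-23 + 11 + 2 + 9 + 0) / 5 = -0.2000
deviations (xᵢ − x̄): -22.8000, 11.2000, 2.2000, 9.2000, 0.2000
Σ(xᵢ − x̄)² = 734.8000 ⇒ m₂ = 734.8000/5 = 146.96000
Σ(xᵢ − x̄)³ = -9658.0800 ⇒ m₃ = -9658.0800/5 = -1931.61600
m₂^(3/2) = 146.96000^(1.5) = 1781.55287
g_1 = m₃ / m₂^(3/2) = -1931.61600 / 1781.55287 ≈ -1.084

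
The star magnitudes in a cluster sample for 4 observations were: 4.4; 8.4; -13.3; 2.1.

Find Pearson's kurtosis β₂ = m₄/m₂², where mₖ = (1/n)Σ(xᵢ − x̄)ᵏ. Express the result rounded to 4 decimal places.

2.1629

x̄ = 0.4000
Σ(xᵢ − x̄)² = 270.5800 ⇒ m₂ = 67.64500
Σ(xᵢ − x̄)⁴ = 39587.8882 ⇒ m₄ = 9896.97205
m₂² = 4575.84603
β₂ = m₄/m₂² = 9896.97205 / 4575.84603 ≈ 2.1629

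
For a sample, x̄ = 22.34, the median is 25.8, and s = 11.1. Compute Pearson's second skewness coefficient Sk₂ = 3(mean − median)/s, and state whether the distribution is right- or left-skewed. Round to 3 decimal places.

Sk₂ = 3(22.34 − 25.8) / 11.1 = 3 × -3.4600 / 11.1
    = -10.3800 / 11.1 ≈ -0.935
Sk₂ < 0 ⇒ mean < median ⇒ left-skewed (negative skew).

-0.935, left-skewed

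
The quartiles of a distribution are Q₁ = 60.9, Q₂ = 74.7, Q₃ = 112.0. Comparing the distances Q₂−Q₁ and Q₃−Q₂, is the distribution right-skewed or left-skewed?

Q₂ − Q₁ = 13.8;  Q₃ − Q₂ = 37.3
Q₃ − Q₂ > Q₂ − Q₁ ⇒ the upper half is more spread out ⇒ right-skewed.

right-skewed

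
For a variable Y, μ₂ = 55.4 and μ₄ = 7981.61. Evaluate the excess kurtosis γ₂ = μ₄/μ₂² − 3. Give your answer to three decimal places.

-0.399

μ₂² = 55.4² = 3069.16000
μ₄/μ₂² = 7981.61 / 3069.16000 = 2.60058
γ₂ = 2.60058 − 3 ≈ -0.399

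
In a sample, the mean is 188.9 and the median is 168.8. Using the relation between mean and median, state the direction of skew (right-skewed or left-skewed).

right-skewed

mean − median = 188.9 − 168.8 = 20.1
mean > median ⇒ the longer tail is on the right ⇒ right-skewed (positively skewed).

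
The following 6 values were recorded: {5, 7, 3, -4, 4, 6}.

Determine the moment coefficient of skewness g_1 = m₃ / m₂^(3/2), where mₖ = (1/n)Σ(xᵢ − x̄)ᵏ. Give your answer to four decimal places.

x̄ = (5 + 7 + 3 - 4 + 4 + 6) / 6 = 3.5000
deviations (xᵢ − x̄): 1.5000, 3.5000, -0.5000, -7.5000, 0.5000, 2.5000
Σ(xᵢ − x̄)² = 77.5000 ⇒ m₂ = 77.5000/6 = 12.91667
Σ(xᵢ − x̄)³ = -360.0000 ⇒ m₃ = -360.0000/6 = -60.00000
m₂^(3/2) = 12.91667^(1.5) = 46.42220
g_1 = m₃ / m₂^(3/2) = -60.00000 / 46.42220 ≈ -1.2925

-1.2925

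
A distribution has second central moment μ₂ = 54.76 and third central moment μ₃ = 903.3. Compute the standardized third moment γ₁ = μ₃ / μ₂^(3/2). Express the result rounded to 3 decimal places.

2.229

σ = √μ₂ = √54.76 = 7.40000
σ³ = μ₂^(3/2) = 405.22400
γ₁ = μ₃/σ³ = 903.3 / 405.22400 ≈ 2.229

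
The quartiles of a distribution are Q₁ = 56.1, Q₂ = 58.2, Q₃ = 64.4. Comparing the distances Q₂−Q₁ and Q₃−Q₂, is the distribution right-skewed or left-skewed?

right-skewed

Q₂ − Q₁ = 2.1;  Q₃ − Q₂ = 6.2
Q₃ − Q₂ > Q₂ − Q₁ ⇒ the upper half is more spread out ⇒ right-skewed.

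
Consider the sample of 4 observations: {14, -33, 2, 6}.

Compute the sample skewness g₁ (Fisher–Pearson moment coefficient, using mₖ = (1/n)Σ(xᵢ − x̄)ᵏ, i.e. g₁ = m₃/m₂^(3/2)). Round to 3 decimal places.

-0.953

x̄ = (14 - 33 + 2 + 6) / 4 = -2.7500
deviations (xᵢ − x̄): 16.7500, -30.2500, 4.7500, 8.7500
Σ(xᵢ − x̄)² = 1294.7500 ⇒ m₂ = 1294.7500/4 = 323.68750
Σ(xᵢ − x̄)³ = -22204.1250 ⇒ m₃ = -22204.1250/4 = -5551.03125
m₂^(3/2) = 323.68750^(1.5) = 5823.56453
g₁ = m₃ / m₂^(3/2) = -5551.03125 / 5823.56453 ≈ -0.953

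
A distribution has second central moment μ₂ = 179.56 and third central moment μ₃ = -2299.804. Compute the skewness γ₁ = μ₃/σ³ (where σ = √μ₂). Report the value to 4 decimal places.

-0.9558

σ = √μ₂ = √179.56 = 13.40000
σ³ = μ₂^(3/2) = 2406.10400
γ₁ = μ₃/σ³ = -2299.804 / 2406.10400 ≈ -0.9558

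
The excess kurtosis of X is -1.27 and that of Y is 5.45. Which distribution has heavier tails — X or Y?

Y

Higher excess kurtosis ⇒ heavier tails relative to the normal distribution.
-1.27 vs 5.45: the larger is 5.45, so Y has heavier tails. (Y is leptokurtic — heavier-than-normal tails; the other is platykurtic.)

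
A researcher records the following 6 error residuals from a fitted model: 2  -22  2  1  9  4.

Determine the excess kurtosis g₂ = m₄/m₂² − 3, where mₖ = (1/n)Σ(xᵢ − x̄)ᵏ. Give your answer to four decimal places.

0.7646

x̄ = -0.6667
Σ(xᵢ − x̄)² = 587.3333 ⇒ m₂ = 97.88889
Σ(xᵢ − x̄)⁴ = 216441.1111 ⇒ m₄ = 36073.51852
m₂² = 9582.23457
g₂ = m₄/m₂² − 3 = 3.76462 − 3 ≈ 0.7646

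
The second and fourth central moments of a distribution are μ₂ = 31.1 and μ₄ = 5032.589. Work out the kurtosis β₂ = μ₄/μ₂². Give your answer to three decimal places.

μ₂² = 31.1² = 967.21000
μ₄/μ₂² = 5032.589 / 967.21000 = 5.20320
β₂ ≈ 5.203

5.203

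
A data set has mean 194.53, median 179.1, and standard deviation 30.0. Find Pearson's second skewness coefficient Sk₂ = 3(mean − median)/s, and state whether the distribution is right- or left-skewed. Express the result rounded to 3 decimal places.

1.543, right-skewed

Sk₂ = 3(194.53 − 179.1) / 30.0 = 3 × 15.4300 / 30.0
    = 46.2900 / 30.0 ≈ 1.543
Sk₂ > 0 ⇒ mean > median ⇒ right-skewed (positive skew).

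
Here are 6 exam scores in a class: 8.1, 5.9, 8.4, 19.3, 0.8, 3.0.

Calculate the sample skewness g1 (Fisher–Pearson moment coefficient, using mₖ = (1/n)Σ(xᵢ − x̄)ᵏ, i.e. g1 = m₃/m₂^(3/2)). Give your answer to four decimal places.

0.9761

x̄ = (8.1 + 5.9 + 8.4 + 19.3 + 0.8 + 3.0) / 6 = 7.5833
deviations (xᵢ − x̄): 0.5167, -1.6833, 0.8167, 11.7167, -6.7833, -4.5833
Σ(xᵢ − x̄)² = 208.0683 ⇒ m₂ = 208.0683/6 = 34.67806
Σ(xᵢ − x̄)³ = 1195.9724 ⇒ m₃ = 1195.9724/6 = 199.32874
m₂^(3/2) = 34.67806^(1.5) = 204.21240
g1 = m₃ / m₂^(3/2) = 199.32874 / 204.21240 ≈ 0.9761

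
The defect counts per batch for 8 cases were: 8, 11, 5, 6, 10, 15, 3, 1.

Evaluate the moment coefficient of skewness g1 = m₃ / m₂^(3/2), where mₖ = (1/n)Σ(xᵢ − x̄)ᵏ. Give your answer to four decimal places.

0.2416

x̄ = (8 + 11 + 5 + 6 + 10 + 15 + 3 + 1) / 8 = 7.3750
deviations (xᵢ − x̄): 0.6250, 3.6250, -2.3750, -1.3750, 2.6250, 7.6250, -4.3750, -6.3750
Σ(xᵢ − x̄)² = 145.8750 ⇒ m₂ = 145.8750/8 = 18.23438
Σ(xᵢ − x̄)³ = 150.4688 ⇒ m₃ = 150.4688/8 = 18.80859
m₂^(3/2) = 18.23438^(1.5) = 77.86393
g1 = m₃ / m₂^(3/2) = 18.80859 / 77.86393 ≈ 0.2416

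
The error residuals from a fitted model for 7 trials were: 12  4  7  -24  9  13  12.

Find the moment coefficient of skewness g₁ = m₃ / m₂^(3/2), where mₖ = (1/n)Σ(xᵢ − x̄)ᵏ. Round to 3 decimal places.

-1.797

x̄ = (12 + 4 + 7 - 24 + 9 + 13 + 12) / 7 = 4.7143
deviations (xᵢ − x̄): 7.2857, -0.7143, 2.2857, -28.7143, 4.2857, 8.2857, 7.2857
Σ(xᵢ − x̄)² = 1023.4286 ⇒ m₂ = 1023.4286/7 = 146.20408
Σ(xᵢ − x̄)³ = -22242.6122 ⇒ m₃ = -22242.6122/7 = -3177.51603
m₂^(3/2) = 146.20408^(1.5) = 1767.82490
g₁ = m₃ / m₂^(3/2) = -3177.51603 / 1767.82490 ≈ -1.797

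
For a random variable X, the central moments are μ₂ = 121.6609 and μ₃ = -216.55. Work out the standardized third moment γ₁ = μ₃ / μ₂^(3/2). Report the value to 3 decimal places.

σ = √μ₂ = √121.6609 = 11.03000
σ³ = μ₂^(3/2) = 1341.91973
γ₁ = μ₃/σ³ = -216.55 / 1341.91973 ≈ -0.161

-0.161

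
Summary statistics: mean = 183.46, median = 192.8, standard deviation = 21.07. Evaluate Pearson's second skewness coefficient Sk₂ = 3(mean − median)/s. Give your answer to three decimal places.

Sk₂ = 3(183.46 − 192.8) / 21.07 = 3 × -9.3400 / 21.07
    = -28.0200 / 21.07 ≈ -1.330

-1.330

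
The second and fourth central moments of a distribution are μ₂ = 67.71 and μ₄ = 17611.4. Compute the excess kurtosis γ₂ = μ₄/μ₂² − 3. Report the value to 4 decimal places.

μ₂² = 67.71² = 4584.64410
μ₄/μ₂² = 17611.4 / 4584.64410 = 3.84139
γ₂ = 3.84139 − 3 ≈ 0.8414

0.8414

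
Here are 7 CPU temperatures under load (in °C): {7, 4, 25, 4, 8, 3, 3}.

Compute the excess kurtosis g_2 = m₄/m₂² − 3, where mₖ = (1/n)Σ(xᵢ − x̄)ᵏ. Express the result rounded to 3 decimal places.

1.599

x̄ = 7.7143
Σ(xᵢ − x̄)² = 371.4286 ⇒ m₂ = 53.06122
Σ(xᵢ − x̄)⁴ = 90647.7784 ⇒ m₄ = 12949.68263
m₂² = 2815.49354
g_2 = m₄/m₂² − 3 = 4.59944 − 3 ≈ 1.599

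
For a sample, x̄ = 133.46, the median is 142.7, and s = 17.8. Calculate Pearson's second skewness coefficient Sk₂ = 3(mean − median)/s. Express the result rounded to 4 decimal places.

-1.5573

Sk₂ = 3(133.46 − 142.7) / 17.8 = 3 × -9.2400 / 17.8
    = -27.7200 / 17.8 ≈ -1.5573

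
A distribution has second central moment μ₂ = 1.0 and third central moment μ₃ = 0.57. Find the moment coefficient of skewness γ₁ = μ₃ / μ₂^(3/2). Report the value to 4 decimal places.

0.5700

σ = √μ₂ = √1.0 = 1.00000
σ³ = μ₂^(3/2) = 1.00000
γ₁ = μ₃/σ³ = 0.57 / 1.00000 ≈ 0.5700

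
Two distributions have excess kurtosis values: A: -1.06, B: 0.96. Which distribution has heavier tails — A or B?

B

Higher excess kurtosis ⇒ heavier tails relative to the normal distribution.
-1.06 vs 0.96: the larger is 0.96, so B has heavier tails. (B is leptokurtic — heavier-than-normal tails; the other is platykurtic.)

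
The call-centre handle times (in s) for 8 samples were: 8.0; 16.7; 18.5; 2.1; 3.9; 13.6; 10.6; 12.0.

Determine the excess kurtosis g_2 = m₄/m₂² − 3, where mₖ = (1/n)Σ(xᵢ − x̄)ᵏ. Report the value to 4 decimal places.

x̄ = 10.6750
Σ(xᵢ − x̄)² = 234.4350 ⇒ m₂ = 29.30437
Σ(xᵢ − x̄)⁴ = 12708.0289 ⇒ m₄ = 1588.50362
m₂² = 858.74639
g_2 = m₄/m₂² − 3 = 1.84979 − 3 ≈ -1.1502

-1.1502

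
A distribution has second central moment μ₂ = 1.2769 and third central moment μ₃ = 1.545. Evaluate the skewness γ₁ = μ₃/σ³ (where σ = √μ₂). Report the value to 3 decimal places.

σ = √μ₂ = √1.2769 = 1.13000
σ³ = μ₂^(3/2) = 1.44290
γ₁ = μ₃/σ³ = 1.545 / 1.44290 ≈ 1.071

1.071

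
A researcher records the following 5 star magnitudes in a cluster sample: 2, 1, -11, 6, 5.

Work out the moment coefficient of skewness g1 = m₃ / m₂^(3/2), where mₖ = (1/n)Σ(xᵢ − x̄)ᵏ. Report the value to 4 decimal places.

x̄ = (2 + 1 - 11 + 6 + 5) / 5 = 0.6000
deviations (xᵢ − x̄): 1.4000, 0.4000, -11.6000, 5.4000, 4.4000
Σ(xᵢ − x̄)² = 185.2000 ⇒ m₂ = 185.2000/5 = 37.04000
Σ(xᵢ − x̄)³ = -1315.4400 ⇒ m₃ = -1315.4400/5 = -263.08800
m₂^(3/2) = 37.04000^(1.5) = 225.42728
g1 = m₃ / m₂^(3/2) = -263.08800 / 225.42728 ≈ -1.1671

-1.1671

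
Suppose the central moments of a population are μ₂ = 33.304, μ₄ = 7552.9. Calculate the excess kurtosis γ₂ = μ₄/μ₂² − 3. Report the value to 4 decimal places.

μ₂² = 33.304² = 1109.15642
μ₄/μ₂² = 7552.9 / 1109.15642 = 6.80959
γ₂ = 6.80959 − 3 ≈ 3.8096

3.8096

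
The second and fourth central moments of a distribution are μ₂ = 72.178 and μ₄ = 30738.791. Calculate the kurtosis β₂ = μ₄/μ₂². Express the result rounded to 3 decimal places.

μ₂² = 72.178² = 5209.66368
μ₄/μ₂² = 30738.791 / 5209.66368 = 5.90034
β₂ ≈ 5.900

5.900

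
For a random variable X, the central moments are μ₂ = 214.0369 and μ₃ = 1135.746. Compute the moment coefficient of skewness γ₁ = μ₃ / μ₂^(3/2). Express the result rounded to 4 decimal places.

σ = √μ₂ = √214.0369 = 14.63000
σ³ = μ₂^(3/2) = 3131.35985
γ₁ = μ₃/σ³ = 1135.746 / 3131.35985 ≈ 0.3627

0.3627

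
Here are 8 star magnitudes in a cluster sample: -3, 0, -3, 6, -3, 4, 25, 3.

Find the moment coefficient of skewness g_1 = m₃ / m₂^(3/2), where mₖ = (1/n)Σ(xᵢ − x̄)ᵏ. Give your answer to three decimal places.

1.672

x̄ = (-3 + 0 - 3 + 6 - 3 + 4 + 25 + 3) / 8 = 3.6250
deviations (xᵢ − x̄): -6.6250, -3.6250, -6.6250, 2.3750, -6.6250, 0.3750, 21.3750, -0.6250
Σ(xᵢ − x̄)² = 607.8750 ⇒ m₂ = 607.8750/8 = 75.98438
Σ(xᵢ − x̄)³ = 8859.2813 ⇒ m₃ = 8859.2813/8 = 1107.41016
m₂^(3/2) = 75.98438^(1.5) = 662.34833
g_1 = m₃ / m₂^(3/2) = 1107.41016 / 662.34833 ≈ 1.672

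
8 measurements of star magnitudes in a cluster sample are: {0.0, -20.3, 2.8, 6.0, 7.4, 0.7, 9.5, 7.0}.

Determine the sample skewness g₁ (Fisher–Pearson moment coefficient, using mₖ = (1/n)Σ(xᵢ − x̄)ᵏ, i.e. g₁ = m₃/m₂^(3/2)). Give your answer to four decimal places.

x̄ = (0.0 - 20.3 + 2.8 + 6.0 + 7.4 + 0.7 + 9.5 + 7.0) / 8 = 1.6375
deviations (xᵢ − x̄): -1.6375, -21.9375, 1.1625, 4.3625, 5.7625, -0.9375, 7.8625, 5.3625
Σ(xᵢ − x̄)² = 628.9788 ⇒ m₂ = 628.9788/8 = 78.62234
Σ(xᵢ − x̄)³ = -9646.5175 ⇒ m₃ = -9646.5175/8 = -1205.81469
m₂^(3/2) = 78.62234^(1.5) = 697.13836
g₁ = m₃ / m₂^(3/2) = -1205.81469 / 697.13836 ≈ -1.7297

-1.7297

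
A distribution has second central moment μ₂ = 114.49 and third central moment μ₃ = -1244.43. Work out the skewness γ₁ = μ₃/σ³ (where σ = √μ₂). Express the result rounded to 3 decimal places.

-1.016

σ = √μ₂ = √114.49 = 10.70000
σ³ = μ₂^(3/2) = 1225.04300
γ₁ = μ₃/σ³ = -1244.43 / 1225.04300 ≈ -1.016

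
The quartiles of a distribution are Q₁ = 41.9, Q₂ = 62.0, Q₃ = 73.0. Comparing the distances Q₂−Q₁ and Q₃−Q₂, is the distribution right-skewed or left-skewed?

left-skewed

Q₂ − Q₁ = 20.1;  Q₃ − Q₂ = 11.0
Q₂ − Q₁ > Q₃ − Q₂ ⇒ the lower half is more spread out ⇒ left-skewed.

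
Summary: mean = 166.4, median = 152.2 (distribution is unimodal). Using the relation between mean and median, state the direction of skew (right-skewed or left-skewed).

mean − median = 166.4 − 152.2 = 14.2
mean > median ⇒ the longer tail is on the right ⇒ right-skewed (positively skewed).

right-skewed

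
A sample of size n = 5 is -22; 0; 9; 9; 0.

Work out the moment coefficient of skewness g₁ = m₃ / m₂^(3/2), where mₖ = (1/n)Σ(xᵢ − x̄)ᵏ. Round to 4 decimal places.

x̄ = (-22 + 0 + 9 + 9 + 0) / 5 = -0.8000
deviations (xᵢ − x̄): -21.2000, 0.8000, 9.8000, 9.8000, 0.8000
Σ(xᵢ − x̄)² = 642.8000 ⇒ m₂ = 642.8000/5 = 128.56000
Σ(xᵢ − x̄)³ = -7644.7200 ⇒ m₃ = -7644.7200/5 = -1528.94400
m₂^(3/2) = 128.56000^(1.5) = 1457.66859
g₁ = m₃ / m₂^(3/2) = -1528.94400 / 1457.66859 ≈ -1.0489

-1.0489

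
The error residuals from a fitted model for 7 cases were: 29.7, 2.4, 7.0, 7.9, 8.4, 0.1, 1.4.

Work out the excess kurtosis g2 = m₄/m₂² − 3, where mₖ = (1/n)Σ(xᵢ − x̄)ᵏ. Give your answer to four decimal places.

x̄ = 8.1286
Σ(xᵢ − x̄)² = 609.2743 ⇒ m₂ = 87.03918
Σ(xᵢ − x̄)⁴ = 223811.8692 ⇒ m₄ = 31973.12417
m₂² = 7575.81949
g2 = m₄/m₂² − 3 = 4.22042 − 3 ≈ 1.2204

1.2204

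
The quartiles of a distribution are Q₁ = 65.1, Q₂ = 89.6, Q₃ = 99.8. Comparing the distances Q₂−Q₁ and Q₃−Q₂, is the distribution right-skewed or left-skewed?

left-skewed

Q₂ − Q₁ = 24.5;  Q₃ − Q₂ = 10.2
Q₂ − Q₁ > Q₃ − Q₂ ⇒ the lower half is more spread out ⇒ left-skewed.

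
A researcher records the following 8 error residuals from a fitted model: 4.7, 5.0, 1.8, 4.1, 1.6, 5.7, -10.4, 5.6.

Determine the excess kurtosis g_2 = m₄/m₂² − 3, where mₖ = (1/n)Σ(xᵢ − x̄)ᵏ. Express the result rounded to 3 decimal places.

x̄ = 2.2625
Σ(xᵢ − x̄)² = 200.7588 ⇒ m₂ = 25.09484
Σ(xᵢ − x̄)⁴ = 26075.3650 ⇒ m₄ = 3259.42062
m₂² = 629.75118
g_2 = m₄/m₂² − 3 = 5.17573 − 3 ≈ 2.176

2.176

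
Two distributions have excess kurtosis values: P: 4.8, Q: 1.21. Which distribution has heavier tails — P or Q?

P

Higher excess kurtosis ⇒ heavier tails relative to the normal distribution.
4.8 vs 1.21: the larger is 4.8, so P has heavier tails.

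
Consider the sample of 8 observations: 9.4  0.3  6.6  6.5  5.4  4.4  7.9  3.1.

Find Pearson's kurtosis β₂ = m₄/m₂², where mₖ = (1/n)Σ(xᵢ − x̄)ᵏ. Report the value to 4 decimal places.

x̄ = 5.4500
Σ(xᵢ − x̄)² = 57.1800 ⇒ m₂ = 7.14750
Σ(xᵢ − x̄)⁴ = 1017.5891 ⇒ m₄ = 127.19863
m₂² = 51.08676
β₂ = m₄/m₂² = 127.19863 / 51.08676 ≈ 2.4899

2.4899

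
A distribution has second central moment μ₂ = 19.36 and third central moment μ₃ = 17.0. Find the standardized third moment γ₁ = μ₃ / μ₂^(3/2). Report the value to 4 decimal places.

σ = √μ₂ = √19.36 = 4.40000
σ³ = μ₂^(3/2) = 85.18400
γ₁ = μ₃/σ³ = 17.0 / 85.18400 ≈ 0.1996

0.1996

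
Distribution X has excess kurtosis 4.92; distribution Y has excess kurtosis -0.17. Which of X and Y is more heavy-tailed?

X

Higher excess kurtosis ⇒ heavier tails relative to the normal distribution.
4.92 vs -0.17: the larger is 4.92, so X has heavier tails. (X is leptokurtic — heavier-than-normal tails; the other is platykurtic.)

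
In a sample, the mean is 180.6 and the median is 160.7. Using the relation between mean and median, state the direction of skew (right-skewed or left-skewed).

mean − median = 180.6 − 160.7 = 19.9
mean > median ⇒ the longer tail is on the right ⇒ right-skewed (positively skewed).

right-skewed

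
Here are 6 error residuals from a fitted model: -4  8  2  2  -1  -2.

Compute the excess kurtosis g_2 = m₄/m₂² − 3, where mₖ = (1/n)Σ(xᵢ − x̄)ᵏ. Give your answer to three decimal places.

-0.519

x̄ = 0.8333
Σ(xᵢ − x̄)² = 88.8333 ⇒ m₂ = 14.80556
Σ(xᵢ − x̄)⁴ = 3263.1528 ⇒ m₄ = 543.85880
m₂² = 219.20448
g_2 = m₄/m₂² − 3 = 2.48106 − 3 ≈ -0.519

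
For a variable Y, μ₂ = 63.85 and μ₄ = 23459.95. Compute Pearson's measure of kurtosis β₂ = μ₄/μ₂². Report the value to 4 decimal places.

μ₂² = 63.85² = 4076.82250
μ₄/μ₂² = 23459.95 / 4076.82250 = 5.75447
β₂ ≈ 5.7545

5.7545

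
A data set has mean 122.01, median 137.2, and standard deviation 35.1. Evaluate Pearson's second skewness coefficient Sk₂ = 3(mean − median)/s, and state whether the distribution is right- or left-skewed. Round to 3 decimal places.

-1.298, left-skewed

Sk₂ = 3(122.01 − 137.2) / 35.1 = 3 × -15.1900 / 35.1
    = -45.5700 / 35.1 ≈ -1.298
Sk₂ < 0 ⇒ mean < median ⇒ left-skewed (negative skew).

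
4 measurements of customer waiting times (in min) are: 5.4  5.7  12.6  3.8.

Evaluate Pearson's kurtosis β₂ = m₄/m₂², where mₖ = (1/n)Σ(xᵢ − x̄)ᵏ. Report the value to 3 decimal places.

x̄ = 6.8750
Σ(xᵢ − x̄)² = 45.7875 ⇒ m₂ = 11.44687
Σ(xᵢ − x̄)⁴ = 1170.2899 ⇒ m₄ = 292.57248
m₂² = 131.03095
β₂ = m₄/m₂² = 292.57248 / 131.03095 ≈ 2.233

2.233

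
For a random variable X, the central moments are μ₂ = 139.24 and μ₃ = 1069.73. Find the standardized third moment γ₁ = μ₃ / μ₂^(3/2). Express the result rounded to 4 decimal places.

0.6511

σ = √μ₂ = √139.24 = 11.80000
σ³ = μ₂^(3/2) = 1643.03200
γ₁ = μ₃/σ³ = 1069.73 / 1643.03200 ≈ 0.6511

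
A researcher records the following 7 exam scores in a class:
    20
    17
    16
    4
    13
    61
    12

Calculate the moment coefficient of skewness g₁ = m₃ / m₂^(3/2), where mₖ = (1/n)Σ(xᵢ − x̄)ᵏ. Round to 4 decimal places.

1.7150

x̄ = (20 + 17 + 16 + 4 + 13 + 61 + 12) / 7 = 20.4286
deviations (xᵢ − x̄): -0.4286, -3.4286, -4.4286, -16.4286, -7.4286, 40.5714, -8.4286
Σ(xᵢ − x̄)² = 2073.7143 ⇒ m₂ = 2073.7143/7 = 296.24490
Σ(xᵢ − x̄)³ = 61212.2449 ⇒ m₃ = 61212.2449/7 = 8744.60641
m₂^(3/2) = 296.24490^(1.5) = 5098.89794
g₁ = m₃ / m₂^(3/2) = 8744.60641 / 5098.89794 ≈ 1.7150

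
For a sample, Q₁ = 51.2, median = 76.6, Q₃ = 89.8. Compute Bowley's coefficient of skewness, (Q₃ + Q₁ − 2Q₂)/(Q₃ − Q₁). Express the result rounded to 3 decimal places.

numerator: Q₃ + Q₁ − 2Q₂ = 89.8 + 51.2 − 2×76.6 = -12.2000
denominator: Q₃ − Q₁ = 89.8 − 51.2 = 38.6000
Bowley skewness = -12.2000 / 38.6000 ≈ -0.316

-0.316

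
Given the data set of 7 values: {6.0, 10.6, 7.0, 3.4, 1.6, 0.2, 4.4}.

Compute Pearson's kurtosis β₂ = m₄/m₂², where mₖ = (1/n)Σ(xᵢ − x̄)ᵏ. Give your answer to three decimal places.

2.249

x̄ = 4.7429
Σ(xᵢ − x̄)² = 73.4171 ⇒ m₂ = 10.48816
Σ(xᵢ − x̄)⁴ = 1732.1037 ⇒ m₄ = 247.44339
m₂² = 110.00157
β₂ = m₄/m₂² = 247.44339 / 110.00157 ≈ 2.249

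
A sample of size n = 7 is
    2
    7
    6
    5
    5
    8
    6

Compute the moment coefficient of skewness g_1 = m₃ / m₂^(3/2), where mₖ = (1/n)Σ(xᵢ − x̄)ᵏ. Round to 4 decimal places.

x̄ = (2 + 7 + 6 + 5 + 5 + 8 + 6) / 7 = 5.5714
deviations (xᵢ − x̄): -3.5714, 1.4286, 0.4286, -0.5714, -0.5714, 2.4286, 0.4286
Σ(xᵢ − x̄)² = 21.7143 ⇒ m₂ = 21.7143/7 = 3.10204
Σ(xᵢ − x̄)³ = -28.5306 ⇒ m₃ = -28.5306/7 = -4.07580
m₂^(3/2) = 3.10204^(1.5) = 5.46350
g_1 = m₃ / m₂^(3/2) = -4.07580 / 5.46350 ≈ -0.7460

-0.7460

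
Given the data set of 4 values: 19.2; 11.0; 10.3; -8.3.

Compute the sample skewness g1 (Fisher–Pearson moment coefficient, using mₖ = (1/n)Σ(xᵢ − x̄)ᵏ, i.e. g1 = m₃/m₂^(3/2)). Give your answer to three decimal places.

x̄ = (19.2 + 11.0 + 10.3 - 8.3) / 4 = 8.0500
deviations (xᵢ − x̄): 11.1500, 2.9500, 2.2500, -16.3500
Σ(xᵢ − x̄)² = 405.4100 ⇒ m₂ = 405.4100/4 = 101.35250
Σ(xᵢ − x̄)³ = -2947.4640 ⇒ m₃ = -2947.4640/4 = -736.86600
m₂^(3/2) = 101.35250^(1.5) = 1020.35594
g1 = m₃ / m₂^(3/2) = -736.86600 / 1020.35594 ≈ -0.722

-0.722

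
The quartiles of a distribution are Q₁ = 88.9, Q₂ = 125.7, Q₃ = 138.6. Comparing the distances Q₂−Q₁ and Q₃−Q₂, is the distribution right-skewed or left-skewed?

left-skewed

Q₂ − Q₁ = 36.8;  Q₃ − Q₂ = 12.9
Q₂ − Q₁ > Q₃ − Q₂ ⇒ the lower half is more spread out ⇒ left-skewed.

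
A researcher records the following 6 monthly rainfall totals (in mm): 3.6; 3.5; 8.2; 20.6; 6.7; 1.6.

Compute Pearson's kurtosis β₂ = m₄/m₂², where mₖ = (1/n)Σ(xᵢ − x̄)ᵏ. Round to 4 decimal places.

x̄ = 7.3667
Σ(xᵢ − x̄)² = 238.6533 ⇒ m₂ = 39.77556
Σ(xᵢ − x̄)⁴ = 32198.7702 ⇒ m₄ = 5366.46170
m₂² = 1582.09482
β₂ = m₄/m₂² = 5366.46170 / 1582.09482 ≈ 3.3920

3.3920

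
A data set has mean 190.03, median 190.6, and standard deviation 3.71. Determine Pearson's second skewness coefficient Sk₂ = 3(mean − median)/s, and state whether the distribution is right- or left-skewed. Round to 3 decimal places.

-0.461, left-skewed

Sk₂ = 3(190.03 − 190.6) / 3.71 = 3 × -0.5700 / 3.71
    = -1.7100 / 3.71 ≈ -0.461
Sk₂ < 0 ⇒ mean < median ⇒ left-skewed (negative skew).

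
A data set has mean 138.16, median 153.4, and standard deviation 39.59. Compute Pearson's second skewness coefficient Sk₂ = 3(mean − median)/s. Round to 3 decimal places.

Sk₂ = 3(138.16 − 153.4) / 39.59 = 3 × -15.2400 / 39.59
    = -45.7200 / 39.59 ≈ -1.155

-1.155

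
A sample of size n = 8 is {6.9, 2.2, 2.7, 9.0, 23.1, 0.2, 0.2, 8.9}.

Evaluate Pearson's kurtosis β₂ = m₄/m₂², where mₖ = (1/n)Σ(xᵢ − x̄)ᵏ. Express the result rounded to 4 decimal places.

x̄ = 6.6500
Σ(xᵢ − x̄)² = 399.8600 ⇒ m₂ = 49.98250
Σ(xᵢ − x̄)⁴ = 77378.9569 ⇒ m₄ = 9672.36961
m₂² = 2498.25031
β₂ = m₄/m₂² = 9672.36961 / 2498.25031 ≈ 3.8717

3.8717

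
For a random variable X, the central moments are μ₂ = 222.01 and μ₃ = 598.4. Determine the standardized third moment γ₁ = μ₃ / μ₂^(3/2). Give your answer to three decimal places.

0.181

σ = √μ₂ = √222.01 = 14.90000
σ³ = μ₂^(3/2) = 3307.94900
γ₁ = μ₃/σ³ = 598.4 / 3307.94900 ≈ 0.181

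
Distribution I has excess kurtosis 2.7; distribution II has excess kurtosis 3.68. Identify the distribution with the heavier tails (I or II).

Higher excess kurtosis ⇒ heavier tails relative to the normal distribution.
2.7 vs 3.68: the larger is 3.68, so II has heavier tails.

II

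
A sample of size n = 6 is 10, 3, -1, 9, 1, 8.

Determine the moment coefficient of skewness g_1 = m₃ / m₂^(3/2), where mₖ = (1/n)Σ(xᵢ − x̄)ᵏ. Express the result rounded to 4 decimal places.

-0.1616

x̄ = (10 + 3 - 1 + 9 + 1 + 8) / 6 = 5.0000
deviations (xᵢ − x̄): 5.0000, -2.0000, -6.0000, 4.0000, -4.0000, 3.0000
Σ(xᵢ − x̄)² = 106.0000 ⇒ m₂ = 106.0000/6 = 17.66667
Σ(xᵢ − x̄)³ = -72.0000 ⇒ m₃ = -72.0000/6 = -12.00000
m₂^(3/2) = 17.66667^(1.5) = 74.25606
g_1 = m₃ / m₂^(3/2) = -12.00000 / 74.25606 ≈ -0.1616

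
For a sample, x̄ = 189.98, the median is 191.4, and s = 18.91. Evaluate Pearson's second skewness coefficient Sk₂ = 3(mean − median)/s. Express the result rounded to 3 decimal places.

Sk₂ = 3(189.98 − 191.4) / 18.91 = 3 × -1.4200 / 18.91
    = -4.2600 / 18.91 ≈ -0.225

-0.225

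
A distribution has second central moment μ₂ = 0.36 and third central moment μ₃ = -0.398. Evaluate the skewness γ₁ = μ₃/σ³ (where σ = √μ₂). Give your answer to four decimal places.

σ = √μ₂ = √0.36 = 0.60000
σ³ = μ₂^(3/2) = 0.21600
γ₁ = μ₃/σ³ = -0.398 / 0.21600 ≈ -1.8426

-1.8426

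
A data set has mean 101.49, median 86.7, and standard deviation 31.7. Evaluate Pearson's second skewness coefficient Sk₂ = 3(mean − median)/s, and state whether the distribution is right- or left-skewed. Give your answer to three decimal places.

1.400, right-skewed

Sk₂ = 3(101.49 − 86.7) / 31.7 = 3 × 14.7900 / 31.7
    = 44.3700 / 31.7 ≈ 1.400
Sk₂ > 0 ⇒ mean > median ⇒ right-skewed (positive skew).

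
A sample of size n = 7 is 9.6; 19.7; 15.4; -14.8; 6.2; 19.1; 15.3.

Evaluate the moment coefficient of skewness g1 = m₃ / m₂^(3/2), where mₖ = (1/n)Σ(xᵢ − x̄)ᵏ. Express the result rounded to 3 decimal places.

-1.409

x̄ = (9.6 + 19.7 + 15.4 - 14.8 + 6.2 + 19.1 + 15.3) / 7 = 10.0714
deviations (xᵢ − x̄): -0.4714, 9.6286, 5.3286, -24.8714, -3.8714, 9.0286, 5.2286
Σ(xᵢ − x̄)² = 863.7543 ⇒ m₂ = 863.7543/7 = 123.39347
Σ(xᵢ − x̄)³ = -13520.4358 ⇒ m₃ = -13520.4358/7 = -1931.49082
m₂^(3/2) = 123.39347^(1.5) = 1370.68690
g1 = m₃ / m₂^(3/2) = -1931.49082 / 1370.68690 ≈ -1.409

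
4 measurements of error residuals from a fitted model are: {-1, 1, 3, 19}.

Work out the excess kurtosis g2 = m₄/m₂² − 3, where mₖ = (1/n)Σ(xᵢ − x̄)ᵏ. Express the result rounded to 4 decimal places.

-0.7493

x̄ = 5.5000
Σ(xᵢ − x̄)² = 251.0000 ⇒ m₂ = 62.75000
Σ(xᵢ − x̄)⁴ = 35449.2500 ⇒ m₄ = 8862.31250
m₂² = 3937.56250
g2 = m₄/m₂² − 3 = 2.25071 − 3 ≈ -0.7493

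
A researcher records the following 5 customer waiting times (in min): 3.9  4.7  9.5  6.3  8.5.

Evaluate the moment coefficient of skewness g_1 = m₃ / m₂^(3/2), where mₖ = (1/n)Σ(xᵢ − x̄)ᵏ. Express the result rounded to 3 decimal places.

x̄ = (3.9 + 4.7 + 9.5 + 6.3 + 8.5) / 5 = 6.5800
deviations (xᵢ − x̄): -2.6800, -1.8800, 2.9200, -0.2800, 1.9200
Σ(xᵢ − x̄)² = 23.0080 ⇒ m₂ = 23.0080/5 = 4.60160
Σ(xᵢ − x̄)³ = 6.0595 ⇒ m₃ = 6.0595/5 = 1.21190
m₂^(3/2) = 4.60160^(1.5) = 9.87105
g_1 = m₃ / m₂^(3/2) = 1.21190 / 9.87105 ≈ 0.123

0.123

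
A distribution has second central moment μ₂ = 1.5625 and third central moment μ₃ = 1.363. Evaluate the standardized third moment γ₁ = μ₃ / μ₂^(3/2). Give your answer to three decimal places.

σ = √μ₂ = √1.5625 = 1.25000
σ³ = μ₂^(3/2) = 1.95313
γ₁ = μ₃/σ³ = 1.363 / 1.95313 ≈ 0.698

0.698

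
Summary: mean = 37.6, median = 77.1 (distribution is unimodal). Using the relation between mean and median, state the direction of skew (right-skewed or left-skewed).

mean − median = 37.6 − 77.1 = -39.5
mean < median ⇒ the longer tail is on the left ⇒ left-skewed (negatively skewed).

left-skewed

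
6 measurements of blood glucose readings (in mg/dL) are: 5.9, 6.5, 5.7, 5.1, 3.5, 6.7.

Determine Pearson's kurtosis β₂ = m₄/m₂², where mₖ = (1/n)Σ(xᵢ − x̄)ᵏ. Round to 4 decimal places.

2.7086

x̄ = 5.5667
Σ(xᵢ − x̄)² = 6.7733 ⇒ m₂ = 1.12889
Σ(xᵢ − x̄)⁴ = 20.7111 ⇒ m₄ = 3.45185
m₂² = 1.27439
β₂ = m₄/m₂² = 3.45185 / 1.27439 ≈ 2.7086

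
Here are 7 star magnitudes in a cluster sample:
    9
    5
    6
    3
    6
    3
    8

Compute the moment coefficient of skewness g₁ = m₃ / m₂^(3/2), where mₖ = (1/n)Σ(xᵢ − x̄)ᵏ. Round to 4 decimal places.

0.1066

x̄ = (9 + 5 + 6 + 3 + 6 + 3 + 8) / 7 = 5.7143
deviations (xᵢ − x̄): 3.2857, -0.7143, 0.2857, -2.7143, 0.2857, -2.7143, 2.2857
Σ(xᵢ − x̄)² = 31.4286 ⇒ m₂ = 31.4286/7 = 4.48980
Σ(xᵢ − x̄)³ = 7.1020 ⇒ m₃ = 7.1020/7 = 1.01458
m₂^(3/2) = 4.48980^(1.5) = 9.51349
g₁ = m₃ / m₂^(3/2) = 1.01458 / 9.51349 ≈ 0.1066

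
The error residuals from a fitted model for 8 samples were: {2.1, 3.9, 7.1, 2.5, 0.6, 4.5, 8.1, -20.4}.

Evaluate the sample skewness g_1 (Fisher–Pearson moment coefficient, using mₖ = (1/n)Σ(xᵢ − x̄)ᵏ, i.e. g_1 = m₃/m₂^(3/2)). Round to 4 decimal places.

x̄ = (2.1 + 3.9 + 7.1 + 2.5 + 0.6 + 4.5 + 8.1 - 20.4) / 8 = 1.0500
deviations (xᵢ − x̄): 1.0500, 2.8500, 6.0500, 1.4500, -0.4500, 3.4500, 7.0500, -21.4500
Σ(xᵢ − x̄)² = 569.8400 ⇒ m₂ = 569.8400/8 = 71.23000
Σ(xᵢ − x̄)³ = -9229.0230 ⇒ m₃ = -9229.0230/8 = -1153.62787
m₂^(3/2) = 71.23000^(1.5) = 601.16601
g_1 = m₃ / m₂^(3/2) = -1153.62787 / 601.16601 ≈ -1.9190

-1.9190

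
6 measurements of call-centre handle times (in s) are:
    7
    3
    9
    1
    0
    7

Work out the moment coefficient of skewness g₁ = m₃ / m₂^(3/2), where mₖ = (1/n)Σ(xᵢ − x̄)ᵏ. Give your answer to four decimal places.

-0.0663

x̄ = (7 + 3 + 9 + 1 + 0 + 7) / 6 = 4.5000
deviations (xᵢ − x̄): 2.5000, -1.5000, 4.5000, -3.5000, -4.5000, 2.5000
Σ(xᵢ − x̄)² = 67.5000 ⇒ m₂ = 67.5000/6 = 11.25000
Σ(xᵢ − x̄)³ = -15.0000 ⇒ m₃ = -15.0000/6 = -2.50000
m₂^(3/2) = 11.25000^(1.5) = 37.73365
g₁ = m₃ / m₂^(3/2) = -2.50000 / 37.73365 ≈ -0.0663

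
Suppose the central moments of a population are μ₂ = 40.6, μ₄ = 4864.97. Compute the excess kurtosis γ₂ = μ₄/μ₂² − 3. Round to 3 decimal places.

-0.049

μ₂² = 40.6² = 1648.36000
μ₄/μ₂² = 4864.97 / 1648.36000 = 2.95140
γ₂ = 2.95140 − 3 ≈ -0.049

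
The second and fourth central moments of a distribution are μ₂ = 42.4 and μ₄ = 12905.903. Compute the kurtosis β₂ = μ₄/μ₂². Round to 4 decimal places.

7.1789

μ₂² = 42.4² = 1797.76000
μ₄/μ₂² = 12905.903 / 1797.76000 = 7.17888
β₂ ≈ 7.1789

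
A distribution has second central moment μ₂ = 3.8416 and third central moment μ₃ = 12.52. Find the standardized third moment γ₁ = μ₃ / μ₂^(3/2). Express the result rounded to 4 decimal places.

σ = √μ₂ = √3.8416 = 1.96000
σ³ = μ₂^(3/2) = 7.52954
γ₁ = μ₃/σ³ = 12.52 / 7.52954 ≈ 1.6628

1.6628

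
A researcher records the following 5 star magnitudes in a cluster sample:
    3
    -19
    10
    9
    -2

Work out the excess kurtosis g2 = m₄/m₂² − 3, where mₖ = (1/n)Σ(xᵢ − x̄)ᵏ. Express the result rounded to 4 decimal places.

-0.5439

x̄ = 0.2000
Σ(xᵢ − x̄)² = 554.8000 ⇒ m₂ = 110.96000
Σ(xᵢ − x̄)⁴ = 151200.9760 ⇒ m₄ = 30240.19520
m₂² = 12312.12160
g2 = m₄/m₂² − 3 = 2.45613 − 3 ≈ -0.5439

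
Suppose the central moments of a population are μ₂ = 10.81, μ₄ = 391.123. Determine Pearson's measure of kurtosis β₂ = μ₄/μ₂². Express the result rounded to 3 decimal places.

3.347

μ₂² = 10.81² = 116.85610
μ₄/μ₂² = 391.123 / 116.85610 = 3.34705
β₂ ≈ 3.347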